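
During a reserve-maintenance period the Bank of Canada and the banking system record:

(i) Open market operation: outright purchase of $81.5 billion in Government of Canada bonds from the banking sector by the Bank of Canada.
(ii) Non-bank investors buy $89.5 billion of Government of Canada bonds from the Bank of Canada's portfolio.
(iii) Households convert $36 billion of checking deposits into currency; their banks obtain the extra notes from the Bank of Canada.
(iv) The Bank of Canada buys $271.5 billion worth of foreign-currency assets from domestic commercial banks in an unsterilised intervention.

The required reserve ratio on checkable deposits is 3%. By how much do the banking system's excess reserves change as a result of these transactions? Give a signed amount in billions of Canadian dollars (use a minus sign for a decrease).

+$231.265 billion

OMO purchase (from banks) $81.5 billion: reserves +$81.5B, deposits 0.
Asset sale (to non-banks) $89.5 billion: reserves −$89.5B, deposits −$89.5B.
Currency withdrawal $36 billion: reserves −$36B, deposits −$36B.
FX purchase $271.5 billion: reserves +$271.5B, deposits 0.
Totals: Δreserves = +$227.5B, Δdeposits = −$125.5B.
Δrequired reserves = 3% × −$125.5B = −$3.765B.
Δexcess reserves = Δreserves − Δrequired = +$227.5B − (−$3.765B) = +$231.265 billion.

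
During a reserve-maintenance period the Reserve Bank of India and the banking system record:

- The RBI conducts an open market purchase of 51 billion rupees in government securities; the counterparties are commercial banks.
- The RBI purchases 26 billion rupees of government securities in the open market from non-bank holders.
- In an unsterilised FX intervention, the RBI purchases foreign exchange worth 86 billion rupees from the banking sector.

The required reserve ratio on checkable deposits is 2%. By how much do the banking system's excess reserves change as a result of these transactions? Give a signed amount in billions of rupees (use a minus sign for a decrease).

+162.48 billion

OMO purchase (from banks) 51 billion rupees: reserves +51B, deposits 0.
Asset purchase (from non-banks) 26 billion rupees: reserves +26B, deposits +26B.
FX purchase 86 billion rupees: reserves +86B, deposits 0.
Totals: Δreserves = +163B, Δdeposits = +26B.
Δrequired reserves = 2% × +26B = +0.52B.
Δexcess reserves = Δreserves − Δrequired = +163B − (+0.52B) = +162.48 billion.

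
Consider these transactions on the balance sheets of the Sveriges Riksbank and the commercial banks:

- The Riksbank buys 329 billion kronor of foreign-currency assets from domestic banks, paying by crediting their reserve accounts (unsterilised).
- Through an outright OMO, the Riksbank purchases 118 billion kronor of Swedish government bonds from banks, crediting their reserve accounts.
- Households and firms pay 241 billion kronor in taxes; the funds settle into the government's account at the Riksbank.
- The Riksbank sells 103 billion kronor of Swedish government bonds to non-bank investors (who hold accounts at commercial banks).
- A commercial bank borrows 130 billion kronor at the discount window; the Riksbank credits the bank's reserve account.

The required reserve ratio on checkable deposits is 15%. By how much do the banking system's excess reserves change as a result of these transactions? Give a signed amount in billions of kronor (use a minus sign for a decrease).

+284.6 billion

FX purchase 329 billion kronor: reserves +329B, deposits 0.
OMO purchase (from banks) 118 billion kronor: reserves +118B, deposits 0.
Government account inflow 241 billion kronor: reserves −241B, deposits −241B.
Asset sale (to non-banks) 103 billion kronor: reserves −103B, deposits −103B.
Discount-window loan 130 billion kronor: reserves +130B, deposits 0.
Totals: Δreserves = +233B, Δdeposits = −344B.
Δrequired reserves = 15% × −344B = −51.6B.
Δexcess reserves = Δreserves − Δrequired = +233B − (−51.6B) = +284.6 billion.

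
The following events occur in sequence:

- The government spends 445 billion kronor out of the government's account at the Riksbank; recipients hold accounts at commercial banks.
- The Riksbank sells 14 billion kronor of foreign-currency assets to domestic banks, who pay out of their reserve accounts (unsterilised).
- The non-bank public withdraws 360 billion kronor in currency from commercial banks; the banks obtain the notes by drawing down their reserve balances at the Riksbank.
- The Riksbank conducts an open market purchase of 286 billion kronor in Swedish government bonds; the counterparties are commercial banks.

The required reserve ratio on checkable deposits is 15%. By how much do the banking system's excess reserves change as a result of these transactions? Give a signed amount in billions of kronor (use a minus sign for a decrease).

+344.25 billion

Government spending 445 billion kronor: reserves +445B, deposits +445B.
FX sale 14 billion kronor: reserves −14B, deposits 0.
Currency withdrawal 360 billion kronor: reserves −360B, deposits −360B.
OMO purchase (from banks) 286 billion kronor: reserves +286B, deposits 0.
Totals: Δreserves = +357B, Δdeposits = +85B.
Δrequired reserves = 15% × +85B = +12.75B.
Δexcess reserves = Δreserves − Δrequired = +357B − (+12.75B) = +344.25 billion.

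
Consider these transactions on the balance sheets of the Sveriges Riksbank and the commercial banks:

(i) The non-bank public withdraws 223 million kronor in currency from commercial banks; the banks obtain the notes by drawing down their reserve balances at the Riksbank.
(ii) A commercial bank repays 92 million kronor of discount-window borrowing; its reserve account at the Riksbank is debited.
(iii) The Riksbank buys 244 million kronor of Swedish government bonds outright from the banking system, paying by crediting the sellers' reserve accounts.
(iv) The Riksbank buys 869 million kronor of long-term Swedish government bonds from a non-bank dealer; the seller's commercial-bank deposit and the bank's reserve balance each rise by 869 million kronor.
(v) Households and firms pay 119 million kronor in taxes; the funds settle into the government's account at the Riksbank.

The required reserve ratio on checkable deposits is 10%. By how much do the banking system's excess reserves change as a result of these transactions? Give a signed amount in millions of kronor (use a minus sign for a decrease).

+626.3 million

Currency withdrawal 223 million kronor: reserves −223M, deposits −223M.
Discount-window repayment 92 million kronor: reserves −92M, deposits 0.
OMO purchase (from banks) 244 million kronor: reserves +244M, deposits 0.
Asset purchase (from non-banks) 869 million kronor: reserves +869M, deposits +869M.
Government account inflow 119 million kronor: reserves −119M, deposits −119M.
Totals: Δreserves = +679M, Δdeposits = +527M.
Δrequired reserves = 10% × +527M = +52.7M.
Δexcess reserves = Δreserves − Δrequired = +679M − (+52.7M) = +626.3 million.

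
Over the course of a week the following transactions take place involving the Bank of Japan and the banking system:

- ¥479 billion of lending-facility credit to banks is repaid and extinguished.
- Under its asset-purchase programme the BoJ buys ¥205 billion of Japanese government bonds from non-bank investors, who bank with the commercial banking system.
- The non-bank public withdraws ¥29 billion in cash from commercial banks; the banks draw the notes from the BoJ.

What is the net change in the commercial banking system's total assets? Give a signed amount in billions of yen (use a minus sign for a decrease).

-¥303 billion

Discount-window repayment ¥479 billion: bank balance sheets shrink → −¥479B.
Asset purchase (from non-banks) ¥205 billion: bank balance sheets expand → +¥205B.
Currency withdrawal ¥29 billion: bank balance sheets shrink → −¥29B.
Net: −479 + 205 − 29 = -¥303 billion.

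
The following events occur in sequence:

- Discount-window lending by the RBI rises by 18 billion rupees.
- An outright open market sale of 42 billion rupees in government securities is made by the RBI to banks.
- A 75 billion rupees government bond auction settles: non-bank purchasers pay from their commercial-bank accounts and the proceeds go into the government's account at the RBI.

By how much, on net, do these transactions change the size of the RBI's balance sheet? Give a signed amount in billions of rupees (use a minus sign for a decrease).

Discount-window loan 18 billion rupees: an RBI asset is acquired → +18B.
OMO sale (to banks) 42 billion rupees: an RBI asset is shed → −42B.
Government account inflow 75 billion rupees: only the composition of liabilities changes → 0.
Net: 18 − 42 + 0 = -24 billion.

-24 billion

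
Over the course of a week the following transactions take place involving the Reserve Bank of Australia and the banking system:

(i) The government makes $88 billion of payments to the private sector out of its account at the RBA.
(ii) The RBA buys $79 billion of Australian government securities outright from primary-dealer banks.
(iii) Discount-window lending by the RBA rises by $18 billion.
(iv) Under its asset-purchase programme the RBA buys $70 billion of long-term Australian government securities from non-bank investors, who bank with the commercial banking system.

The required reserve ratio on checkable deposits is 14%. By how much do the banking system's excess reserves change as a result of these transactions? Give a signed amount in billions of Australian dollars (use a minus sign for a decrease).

Government spending $88 billion: reserves +$88B, deposits +$88B.
OMO purchase (from banks) $79 billion: reserves +$79B, deposits 0.
Discount-window loan $18 billion: reserves +$18B, deposits 0.
Asset purchase (from non-banks) $70 billion: reserves +$70B, deposits +$70B.
Totals: Δreserves = +$255B, Δdeposits = +$158B.
Δrequired reserves = 14% × +$158B = +$22.12B.
Δexcess reserves = Δreserves − Δrequired = +$255B − (+$22.12B) = +$232.88 billion.

+$232.88 billion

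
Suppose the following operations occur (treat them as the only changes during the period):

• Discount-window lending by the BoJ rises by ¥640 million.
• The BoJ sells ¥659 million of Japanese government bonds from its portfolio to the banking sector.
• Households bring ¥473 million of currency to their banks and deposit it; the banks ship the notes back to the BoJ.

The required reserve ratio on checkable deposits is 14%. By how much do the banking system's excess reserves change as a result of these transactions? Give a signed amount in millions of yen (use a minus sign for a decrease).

Discount-window loan ¥640 million: reserves +¥640M, deposits 0.
OMO sale (to banks) ¥659 million: reserves −¥659M, deposits 0.
Currency deposit ¥473 million: reserves +¥473M, deposits +¥473M.
Totals: Δreserves = +¥454M, Δdeposits = +¥473M.
Δrequired reserves = 14% × +¥473M = +¥66.22M.
Δexcess reserves = Δreserves − Δrequired = +¥454M − (+¥66.22M) = +¥387.78 million.

+¥387.78 million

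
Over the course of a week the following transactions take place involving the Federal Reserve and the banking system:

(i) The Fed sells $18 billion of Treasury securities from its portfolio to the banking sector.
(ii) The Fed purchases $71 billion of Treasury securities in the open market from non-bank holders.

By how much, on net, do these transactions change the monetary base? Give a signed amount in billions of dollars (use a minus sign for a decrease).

OMO sale (to banks) $18 billion: Fed balance sheet contracts → −$18B.
Asset purchase (from non-banks) $71 billion: Fed balance sheet expands → +$71B.
Net: −18 + 71 = +$53 billion.

+$53 billion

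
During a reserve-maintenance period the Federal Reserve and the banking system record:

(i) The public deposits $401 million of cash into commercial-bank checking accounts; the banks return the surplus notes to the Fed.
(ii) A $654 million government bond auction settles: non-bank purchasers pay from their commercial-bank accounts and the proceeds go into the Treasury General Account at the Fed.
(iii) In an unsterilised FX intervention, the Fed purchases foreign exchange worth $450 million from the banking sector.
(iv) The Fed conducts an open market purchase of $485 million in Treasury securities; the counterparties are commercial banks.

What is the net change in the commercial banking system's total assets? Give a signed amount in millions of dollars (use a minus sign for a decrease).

Currency deposit $401 million: bank balance sheets expand → +$401M.
Government account inflow $654 million: bank balance sheets shrink → −$654M.
FX purchase $450 million: just an asset swap on bank balance sheets → 0.
OMO purchase (from banks) $485 million: just an asset swap on bank balance sheets → 0.
Net: 401 − 654 + 0 + 0 = -$253 million.

-$253 million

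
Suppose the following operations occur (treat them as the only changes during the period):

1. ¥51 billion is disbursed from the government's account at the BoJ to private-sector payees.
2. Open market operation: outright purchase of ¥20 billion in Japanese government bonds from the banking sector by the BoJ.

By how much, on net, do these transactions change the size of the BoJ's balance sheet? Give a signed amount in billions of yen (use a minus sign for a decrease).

Government spending ¥51 billion: only the composition of liabilities changes → 0.
OMO purchase (from banks) ¥20 billion: a BoJ asset is acquired → +¥20B.
Net: 0 + 20 = +¥20 billion.

+¥20 billion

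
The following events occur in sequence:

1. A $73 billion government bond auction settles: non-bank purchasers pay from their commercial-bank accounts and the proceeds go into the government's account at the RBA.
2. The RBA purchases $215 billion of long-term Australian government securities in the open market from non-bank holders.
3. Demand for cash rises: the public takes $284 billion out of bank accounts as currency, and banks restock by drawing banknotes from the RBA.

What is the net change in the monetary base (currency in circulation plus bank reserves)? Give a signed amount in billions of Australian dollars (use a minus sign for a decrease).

+$142 billion

Government account inflow $73 billion: reserves shift to a non-base liability → −$73B.
Asset purchase (from non-banks) $215 billion: RBA balance sheet expands → +$215B.
Currency withdrawal $284 billion: just a shift between currency and reserves — both are base money → 0.
Net: −73 + 215 + 0 = +$142 billion.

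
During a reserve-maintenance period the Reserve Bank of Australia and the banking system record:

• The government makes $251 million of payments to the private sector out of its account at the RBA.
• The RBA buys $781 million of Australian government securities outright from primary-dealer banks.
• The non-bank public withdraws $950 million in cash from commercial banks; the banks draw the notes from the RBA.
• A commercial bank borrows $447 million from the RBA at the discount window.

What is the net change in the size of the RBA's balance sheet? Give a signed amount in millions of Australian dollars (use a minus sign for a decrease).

+$1228 million

Government spending $251 million: only the composition of liabilities changes → 0.
OMO purchase (from banks) $781 million: an RBA asset is acquired → +$781M.
Currency withdrawal $950 million: only the composition of liabilities changes → 0.
Discount-window loan $447 million: an RBA asset is acquired → +$447M.
Net: 0 + 781 + 0 + 447 = +$1228 million.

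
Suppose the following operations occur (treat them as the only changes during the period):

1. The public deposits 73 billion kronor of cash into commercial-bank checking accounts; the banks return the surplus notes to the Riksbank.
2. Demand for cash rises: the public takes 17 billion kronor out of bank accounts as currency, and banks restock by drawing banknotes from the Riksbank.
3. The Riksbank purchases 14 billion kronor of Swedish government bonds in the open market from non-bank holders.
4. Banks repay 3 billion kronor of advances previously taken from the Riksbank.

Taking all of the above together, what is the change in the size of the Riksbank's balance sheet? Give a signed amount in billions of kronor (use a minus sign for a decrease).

Riksbank balance sheet:
  Assets:      Securities +14B, Loans to banks −3B
  Liabilities: Bank reserves +67B, Currency in circulation −56B
Change in total Riksbank assets = +11 billion.

+11 billion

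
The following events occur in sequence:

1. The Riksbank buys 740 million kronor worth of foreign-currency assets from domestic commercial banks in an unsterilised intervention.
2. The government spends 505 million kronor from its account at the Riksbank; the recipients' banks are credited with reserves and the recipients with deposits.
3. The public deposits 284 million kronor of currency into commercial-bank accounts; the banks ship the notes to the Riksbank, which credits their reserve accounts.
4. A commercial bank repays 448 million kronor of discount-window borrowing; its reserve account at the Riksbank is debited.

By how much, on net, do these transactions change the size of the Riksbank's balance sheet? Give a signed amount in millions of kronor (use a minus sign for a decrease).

Riksbank balance sheet:
  Assets:      Loans to banks −448M, Foreign assets +740M
  Liabilities: Bank reserves +1081M, Currency in circulation −284M, Government deposits −505M
Commercial banking system:
  Assets:      Reserves at CB +1081M, Foreign assets −740M
  Liabilities: Checkable deposits +789M, Borrowings from CB −448M
Change in total Riksbank assets = +292 million.

+292 million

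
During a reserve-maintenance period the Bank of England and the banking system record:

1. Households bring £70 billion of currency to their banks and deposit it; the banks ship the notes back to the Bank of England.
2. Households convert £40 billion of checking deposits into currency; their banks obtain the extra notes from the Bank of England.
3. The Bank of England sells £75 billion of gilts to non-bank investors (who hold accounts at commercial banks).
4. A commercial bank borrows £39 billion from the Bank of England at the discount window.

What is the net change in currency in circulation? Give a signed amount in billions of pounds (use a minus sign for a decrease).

Currency deposit £70 billion: notes return to the central bank → −£70B.
Currency withdrawal £40 billion: notes leave the central bank → +£40B.
Asset sale (to non-banks) £75 billion: no currency enters or leaves circulation → 0.
Discount-window loan £39 billion: no currency enters or leaves circulation → 0.
Net: −70 + 40 + 0 + 0 = -£30 billion.

-£30 billion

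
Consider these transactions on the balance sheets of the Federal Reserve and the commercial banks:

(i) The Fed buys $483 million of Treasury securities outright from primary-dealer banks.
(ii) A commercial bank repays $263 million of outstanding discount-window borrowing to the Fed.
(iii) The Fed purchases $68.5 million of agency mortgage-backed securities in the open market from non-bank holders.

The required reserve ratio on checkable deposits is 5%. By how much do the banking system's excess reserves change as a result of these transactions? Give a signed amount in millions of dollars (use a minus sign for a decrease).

+$285.075 million

OMO purchase (from banks) $483 million: reserves +$483M, deposits 0.
Discount-window repayment $263 million: reserves −$263M, deposits 0.
Asset purchase (from non-banks) $68.5 million: reserves +$68.5M, deposits +$68.5M.
Totals: Δreserves = +$288.5M, Δdeposits = +$68.5M.
Δrequired reserves = 5% × +$68.5M = +$3.425M.
Δexcess reserves = Δreserves − Δrequired = +$288.5M − (+$3.425M) = +$285.075 million.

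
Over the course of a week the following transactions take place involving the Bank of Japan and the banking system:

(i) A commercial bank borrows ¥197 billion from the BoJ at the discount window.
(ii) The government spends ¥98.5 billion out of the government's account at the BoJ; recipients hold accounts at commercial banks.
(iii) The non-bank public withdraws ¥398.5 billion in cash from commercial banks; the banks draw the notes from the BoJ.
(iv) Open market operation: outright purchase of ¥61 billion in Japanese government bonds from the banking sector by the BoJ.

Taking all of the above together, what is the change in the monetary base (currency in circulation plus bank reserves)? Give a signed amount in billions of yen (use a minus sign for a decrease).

BoJ balance sheet:
  Assets:      Securities +¥61B, Loans to banks +¥197B
  Liabilities: Bank reserves −¥42B, Currency in circulation +¥398.5B, Government deposits −¥98.5B
Monetary base = currency + reserves: +¥398.5B + (−¥42B) = +¥356.5 billion.

+¥356.5 billion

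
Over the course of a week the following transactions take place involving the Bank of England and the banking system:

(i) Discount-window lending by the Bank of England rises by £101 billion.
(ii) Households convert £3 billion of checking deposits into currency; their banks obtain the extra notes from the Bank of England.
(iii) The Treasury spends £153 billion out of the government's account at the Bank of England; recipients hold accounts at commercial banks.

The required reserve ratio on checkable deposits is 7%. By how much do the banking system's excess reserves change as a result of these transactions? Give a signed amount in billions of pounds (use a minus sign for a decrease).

Discount-window loan £101 billion: reserves +£101B, deposits 0.
Currency withdrawal £3 billion: reserves −£3B, deposits −£3B.
Government spending £153 billion: reserves +£153B, deposits +£153B.
Totals: Δreserves = +£251B, Δdeposits = +£150B.
Δrequired reserves = 7% × +£150B = +£10.5B.
Δexcess reserves = Δreserves − Δrequired = +£251B − (+£10.5B) = +£240.5 billion.

+£240.5 billion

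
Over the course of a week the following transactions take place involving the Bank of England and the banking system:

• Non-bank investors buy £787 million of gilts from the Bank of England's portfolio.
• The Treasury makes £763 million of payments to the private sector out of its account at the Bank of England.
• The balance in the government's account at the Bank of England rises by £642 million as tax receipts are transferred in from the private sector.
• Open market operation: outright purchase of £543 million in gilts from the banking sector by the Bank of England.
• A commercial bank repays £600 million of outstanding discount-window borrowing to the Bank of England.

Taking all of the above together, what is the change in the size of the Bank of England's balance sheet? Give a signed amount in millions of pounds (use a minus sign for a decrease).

-£844 million

Bank of England balance sheet:
  Assets:      Securities −£244M, Loans to banks −£600M
  Liabilities: Bank reserves −£723M, Government deposits −£121M
Commercial banking system:
  Assets:      Reserves at CB −£723M, Securities −£543M
  Liabilities: Checkable deposits −£666M, Borrowings from CB −£600M
Change in total Bank of England assets = -£844 million.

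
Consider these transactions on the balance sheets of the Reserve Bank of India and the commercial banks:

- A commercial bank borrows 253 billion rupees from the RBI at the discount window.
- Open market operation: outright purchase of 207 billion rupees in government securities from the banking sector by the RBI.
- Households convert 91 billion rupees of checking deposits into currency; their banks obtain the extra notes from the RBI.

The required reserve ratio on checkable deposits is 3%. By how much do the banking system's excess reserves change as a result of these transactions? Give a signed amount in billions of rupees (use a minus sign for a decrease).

+371.73 billion

Discount-window loan 253 billion rupees: reserves +253B, deposits 0.
OMO purchase (from banks) 207 billion rupees: reserves +207B, deposits 0.
Currency withdrawal 91 billion rupees: reserves −91B, deposits −91B.
Totals: Δreserves = +369B, Δdeposits = −91B.
Δrequired reserves = 3% × −91B = −2.73B.
Δexcess reserves = Δreserves − Δrequired = +369B − (−2.73B) = +371.73 billion.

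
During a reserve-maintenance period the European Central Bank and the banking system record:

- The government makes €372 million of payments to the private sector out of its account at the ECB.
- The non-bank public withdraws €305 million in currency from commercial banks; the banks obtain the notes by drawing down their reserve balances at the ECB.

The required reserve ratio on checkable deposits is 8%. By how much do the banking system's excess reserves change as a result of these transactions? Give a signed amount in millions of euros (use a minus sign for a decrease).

Government spending €372 million: reserves +€372M, deposits +€372M.
Currency withdrawal €305 million: reserves −€305M, deposits −€305M.
Totals: Δreserves = +€67M, Δdeposits = +€67M.
Δrequired reserves = 8% × +€67M = +€5.36M.
Δexcess reserves = Δreserves − Δrequired = +€67M − (+€5.36M) = +€61.64 million.

+€61.64 million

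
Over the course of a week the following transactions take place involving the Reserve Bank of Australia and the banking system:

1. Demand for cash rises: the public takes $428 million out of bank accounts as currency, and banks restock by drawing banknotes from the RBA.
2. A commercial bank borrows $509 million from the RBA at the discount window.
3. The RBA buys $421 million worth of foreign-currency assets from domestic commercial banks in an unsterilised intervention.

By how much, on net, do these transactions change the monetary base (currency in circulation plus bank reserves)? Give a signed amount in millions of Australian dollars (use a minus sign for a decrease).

+$930 million

Currency withdrawal $428 million: just a shift between currency and reserves — both are base money → 0.
Discount-window loan $509 million: RBA balance sheet expands → +$509M.
FX purchase $421 million: RBA balance sheet expands → +$421M.
Net: 0 + 509 + 421 = +$930 million.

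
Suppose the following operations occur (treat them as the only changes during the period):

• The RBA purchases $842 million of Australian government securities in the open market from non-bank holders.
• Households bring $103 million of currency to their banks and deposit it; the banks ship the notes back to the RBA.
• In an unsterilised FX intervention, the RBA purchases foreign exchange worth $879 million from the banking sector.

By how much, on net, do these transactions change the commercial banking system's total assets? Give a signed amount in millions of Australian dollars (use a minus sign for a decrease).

Asset purchase (from non-banks) $842 million: bank balance sheets expand → +$842M.
Currency deposit $103 million: bank balance sheets expand → +$103M.
FX purchase $879 million: just an asset swap on bank balance sheets → 0.
Net: 842 + 103 + 0 = +$945 million.

+$945 million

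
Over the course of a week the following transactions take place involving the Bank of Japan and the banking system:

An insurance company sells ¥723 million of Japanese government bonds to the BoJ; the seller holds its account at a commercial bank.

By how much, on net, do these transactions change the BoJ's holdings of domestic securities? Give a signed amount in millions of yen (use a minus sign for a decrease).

+¥723 million

BoJ balance sheet:
  Assets:      Securities +¥723M
  Liabilities: Bank reserves +¥723M
So the change in the BoJ's holdings of domestic securities is +¥723 million.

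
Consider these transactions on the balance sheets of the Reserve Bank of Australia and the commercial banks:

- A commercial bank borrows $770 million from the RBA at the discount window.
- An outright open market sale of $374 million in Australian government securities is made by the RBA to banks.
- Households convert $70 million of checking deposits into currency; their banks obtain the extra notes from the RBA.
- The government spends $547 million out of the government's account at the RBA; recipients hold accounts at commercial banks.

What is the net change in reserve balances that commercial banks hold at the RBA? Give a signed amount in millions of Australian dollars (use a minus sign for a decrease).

+$873 million

Discount-window loan $770 million: the loan is credited to the bank's reserve account → +$770M.
OMO sale (to banks) $374 million: the buying banks pay out of their reserve balances → −$374M.
Currency withdrawal $70 million: banks swap reserves for currency → −$70M.
Government spending $547 million: government payments flow into bank reserve accounts → +$547M.
Net: 770 − 374 − 70 + 547 = +$873 million.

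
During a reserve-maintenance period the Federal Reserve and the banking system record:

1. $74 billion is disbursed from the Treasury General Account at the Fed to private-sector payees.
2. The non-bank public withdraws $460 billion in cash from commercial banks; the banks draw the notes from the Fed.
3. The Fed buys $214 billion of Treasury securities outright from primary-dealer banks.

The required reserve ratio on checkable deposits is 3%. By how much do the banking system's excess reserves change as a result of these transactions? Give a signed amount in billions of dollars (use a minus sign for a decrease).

Government spending $74 billion: reserves +$74B, deposits +$74B.
Currency withdrawal $460 billion: reserves −$460B, deposits −$460B.
OMO purchase (from banks) $214 billion: reserves +$214B, deposits 0.
Totals: Δreserves = −$172B, Δdeposits = −$386B.
Δrequired reserves = 3% × −$386B = −$11.58B.
Δexcess reserves = Δreserves − Δrequired = −$172B − (−$11.58B) = -$160.42 billion.

-$160.42 billion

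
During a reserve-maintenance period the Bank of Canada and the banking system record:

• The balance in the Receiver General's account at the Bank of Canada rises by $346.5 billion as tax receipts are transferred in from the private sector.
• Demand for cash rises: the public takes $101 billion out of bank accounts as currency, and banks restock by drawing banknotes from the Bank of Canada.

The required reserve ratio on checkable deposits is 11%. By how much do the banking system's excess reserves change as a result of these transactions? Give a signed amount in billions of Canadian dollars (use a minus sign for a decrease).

Government account inflow $346.5 billion: reserves −$346.5B, deposits −$346.5B.
Currency withdrawal $101 billion: reserves −$101B, deposits −$101B.
Totals: Δreserves = −$447.5B, Δdeposits = −$447.5B.
Δrequired reserves = 11% × −$447.5B = −$49.225B.
Δexcess reserves = Δreserves − Δrequired = −$447.5B − (−$49.225B) = -$398.275 billion.

-$398.275 billion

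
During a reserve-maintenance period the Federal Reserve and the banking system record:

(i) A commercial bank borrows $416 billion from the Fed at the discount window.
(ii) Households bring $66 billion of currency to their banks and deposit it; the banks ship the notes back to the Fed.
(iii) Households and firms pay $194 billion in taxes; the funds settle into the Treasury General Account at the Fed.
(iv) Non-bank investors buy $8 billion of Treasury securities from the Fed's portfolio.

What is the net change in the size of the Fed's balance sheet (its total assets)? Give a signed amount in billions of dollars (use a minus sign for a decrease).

Fed balance sheet:
  Assets:      Securities −$8B, Loans to banks +$416B
  Liabilities: Bank reserves +$280B, Currency in circulation −$66B, Government deposits +$194B
Change in total Fed assets = +$408 billion.

+$408 billion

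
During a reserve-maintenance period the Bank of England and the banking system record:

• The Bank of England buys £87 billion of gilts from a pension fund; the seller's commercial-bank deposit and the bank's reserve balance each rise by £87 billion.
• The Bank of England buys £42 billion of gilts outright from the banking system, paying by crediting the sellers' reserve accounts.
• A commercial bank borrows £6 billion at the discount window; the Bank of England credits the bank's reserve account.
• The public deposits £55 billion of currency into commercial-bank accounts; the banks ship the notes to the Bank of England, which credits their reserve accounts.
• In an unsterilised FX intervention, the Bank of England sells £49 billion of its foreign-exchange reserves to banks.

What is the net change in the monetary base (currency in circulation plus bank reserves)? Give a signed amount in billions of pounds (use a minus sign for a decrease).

Bank of England balance sheet:
  Assets:      Securities +£129B, Loans to banks +£6B, Foreign assets −£49B
  Liabilities: Bank reserves +£141B, Currency in circulation −£55B
Commercial banking system:
  Assets:      Reserves at CB +£141B, Securities −£42B, Foreign assets +£49B
  Liabilities: Checkable deposits +£142B, Borrowings from CB +£6B
Monetary base = currency + reserves: −£55B + (+£141B) = +£86 billion.

+£86 billion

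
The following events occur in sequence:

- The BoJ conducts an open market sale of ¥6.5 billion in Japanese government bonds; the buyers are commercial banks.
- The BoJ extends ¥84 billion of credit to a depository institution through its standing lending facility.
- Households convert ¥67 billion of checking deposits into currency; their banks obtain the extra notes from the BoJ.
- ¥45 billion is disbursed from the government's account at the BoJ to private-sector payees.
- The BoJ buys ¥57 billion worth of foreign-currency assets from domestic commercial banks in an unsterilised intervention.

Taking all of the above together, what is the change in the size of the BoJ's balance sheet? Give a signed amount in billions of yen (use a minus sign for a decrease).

+¥134.5 billion

OMO sale (to banks) ¥6.5 billion: a BoJ asset is shed → −¥6.5B.
Discount-window loan ¥84 billion: a BoJ asset is acquired → +¥84B.
Currency withdrawal ¥67 billion: only the composition of liabilities changes → 0.
Government spending ¥45 billion: only the composition of liabilities changes → 0.
FX purchase ¥57 billion: a BoJ asset is acquired → +¥57B.
Net: −6.5 + 84 + 0 + 0 + 57 = +¥134.5 billion.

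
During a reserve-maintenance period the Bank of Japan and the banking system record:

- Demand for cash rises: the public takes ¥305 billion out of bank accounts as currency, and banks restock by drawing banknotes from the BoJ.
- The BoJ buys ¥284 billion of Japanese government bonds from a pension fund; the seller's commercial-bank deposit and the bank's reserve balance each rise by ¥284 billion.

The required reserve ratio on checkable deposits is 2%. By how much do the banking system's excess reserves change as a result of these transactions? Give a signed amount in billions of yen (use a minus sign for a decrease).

Currency withdrawal ¥305 billion: reserves −¥305B, deposits −¥305B.
Asset purchase (from non-banks) ¥284 billion: reserves +¥284B, deposits +¥284B.
Totals: Δreserves = −¥21B, Δdeposits = −¥21B.
Δrequired reserves = 2% × −¥21B = −¥0.42B.
Δexcess reserves = Δreserves − Δrequired = −¥21B − (−¥0.42B) = -¥20.58 billion.

-¥20.58 billion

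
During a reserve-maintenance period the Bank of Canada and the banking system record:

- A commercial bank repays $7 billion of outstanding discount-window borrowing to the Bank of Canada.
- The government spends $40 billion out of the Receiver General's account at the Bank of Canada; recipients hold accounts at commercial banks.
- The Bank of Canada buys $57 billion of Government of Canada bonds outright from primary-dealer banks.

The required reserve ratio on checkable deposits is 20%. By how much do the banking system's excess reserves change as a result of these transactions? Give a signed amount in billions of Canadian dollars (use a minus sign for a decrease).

Discount-window repayment $7 billion: reserves −$7B, deposits 0.
Government spending $40 billion: reserves +$40B, deposits +$40B.
OMO purchase (from banks) $57 billion: reserves +$57B, deposits 0.
Totals: Δreserves = +$90B, Δdeposits = +$40B.
Δrequired reserves = 20% × +$40B = +$8B.
Δexcess reserves = Δreserves − Δrequired = +$90B − (+$8B) = +$82 billion.

+$82 billion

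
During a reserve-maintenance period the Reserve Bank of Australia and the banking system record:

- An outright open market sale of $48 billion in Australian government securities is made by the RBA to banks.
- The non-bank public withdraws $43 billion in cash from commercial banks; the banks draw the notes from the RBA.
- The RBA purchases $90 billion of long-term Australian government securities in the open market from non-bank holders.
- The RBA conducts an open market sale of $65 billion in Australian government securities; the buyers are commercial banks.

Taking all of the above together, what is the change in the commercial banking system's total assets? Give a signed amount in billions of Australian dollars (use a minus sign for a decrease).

RBA balance sheet:
  Assets:      Securities −$23B
  Liabilities: Bank reserves −$66B, Currency in circulation +$43B
Commercial banking system:
  Assets:      Reserves at CB −$66B, Securities +$113B
  Liabilities: Checkable deposits +$47B
Change in total bank assets = +$47 billion.

+$47 billion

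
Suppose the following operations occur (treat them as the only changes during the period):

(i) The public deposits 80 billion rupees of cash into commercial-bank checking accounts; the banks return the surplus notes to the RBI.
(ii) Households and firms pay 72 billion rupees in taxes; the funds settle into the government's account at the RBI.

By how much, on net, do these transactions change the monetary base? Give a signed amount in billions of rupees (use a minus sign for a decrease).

-72 billion

RBI balance sheet:
  Assets:      no change
  Liabilities: Bank reserves +8B, Currency in circulation −80B, Government deposits +72B
Commercial banking system:
  Assets:      Reserves at CB +8B
  Liabilities: Checkable deposits +8B
Monetary base = currency + reserves: −80B + (+8B) = -72 billion.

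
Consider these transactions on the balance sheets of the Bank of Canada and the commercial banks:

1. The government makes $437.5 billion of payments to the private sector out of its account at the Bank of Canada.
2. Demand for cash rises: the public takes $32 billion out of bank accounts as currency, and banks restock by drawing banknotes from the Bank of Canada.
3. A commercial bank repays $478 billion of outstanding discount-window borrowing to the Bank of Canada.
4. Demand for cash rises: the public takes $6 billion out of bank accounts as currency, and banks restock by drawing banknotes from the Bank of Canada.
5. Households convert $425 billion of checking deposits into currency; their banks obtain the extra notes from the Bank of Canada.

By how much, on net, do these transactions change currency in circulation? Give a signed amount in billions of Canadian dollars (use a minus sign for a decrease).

Bank of Canada balance sheet:
  Assets:      Loans to banks −$478B
  Liabilities: Bank reserves −$503.5B, Currency in circulation +$463B, Government deposits −$437.5B
Commercial banking system:
  Assets:      Reserves at CB −$503.5B
  Liabilities: Checkable deposits −$25.5B, Borrowings from CB −$478B
So the change in currency in circulation is +$463 billion.

+$463 billion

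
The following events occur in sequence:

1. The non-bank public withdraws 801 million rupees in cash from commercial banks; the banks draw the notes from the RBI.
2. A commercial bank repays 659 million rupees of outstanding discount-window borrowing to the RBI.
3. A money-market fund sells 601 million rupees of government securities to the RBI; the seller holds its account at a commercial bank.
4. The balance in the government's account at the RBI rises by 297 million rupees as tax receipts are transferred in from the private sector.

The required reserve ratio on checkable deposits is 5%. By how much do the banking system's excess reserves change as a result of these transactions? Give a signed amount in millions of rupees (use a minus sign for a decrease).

Currency withdrawal 801 million rupees: reserves −801M, deposits −801M.
Discount-window repayment 659 million rupees: reserves −659M, deposits 0.
Asset purchase (from non-banks) 601 million rupees: reserves +601M, deposits +601M.
Government account inflow 297 million rupees: reserves −297M, deposits −297M.
Totals: Δreserves = −1156M, Δdeposits = −497M.
Δrequired reserves = 5% × −497M = −24.85M.
Δexcess reserves = Δreserves − Δrequired = −1156M − (−24.85M) = -1131.15 million.

-1131.15 million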